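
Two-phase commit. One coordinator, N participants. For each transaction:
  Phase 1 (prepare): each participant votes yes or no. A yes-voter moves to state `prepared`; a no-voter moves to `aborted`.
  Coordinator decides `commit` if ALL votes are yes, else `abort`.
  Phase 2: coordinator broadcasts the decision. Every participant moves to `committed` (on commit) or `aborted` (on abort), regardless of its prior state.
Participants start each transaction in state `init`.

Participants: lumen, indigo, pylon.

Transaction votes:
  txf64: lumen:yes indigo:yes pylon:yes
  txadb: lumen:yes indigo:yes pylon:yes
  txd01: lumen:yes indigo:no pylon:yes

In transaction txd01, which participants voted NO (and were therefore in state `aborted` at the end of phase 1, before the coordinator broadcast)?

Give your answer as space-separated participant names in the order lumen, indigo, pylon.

Answer: indigo

Derivation:
Txn txd01 phase 1: lumen yes -> prepared; indigo no -> aborted; pylon yes -> prepared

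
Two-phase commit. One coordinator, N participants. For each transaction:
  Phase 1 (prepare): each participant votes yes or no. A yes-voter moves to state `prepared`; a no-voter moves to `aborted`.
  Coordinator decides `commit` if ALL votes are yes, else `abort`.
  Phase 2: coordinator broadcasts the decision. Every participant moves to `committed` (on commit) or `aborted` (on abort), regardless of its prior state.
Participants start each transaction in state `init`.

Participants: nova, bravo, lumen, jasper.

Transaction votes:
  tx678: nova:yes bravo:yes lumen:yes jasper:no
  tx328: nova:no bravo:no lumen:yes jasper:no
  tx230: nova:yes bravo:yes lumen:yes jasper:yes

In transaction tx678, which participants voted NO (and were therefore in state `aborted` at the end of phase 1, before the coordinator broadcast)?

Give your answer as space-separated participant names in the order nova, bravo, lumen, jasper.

Answer: jasper

Derivation:
Txn tx678 phase 1: nova yes -> prepared; bravo yes -> prepared; lumen yes -> prepared; jasper no -> aborted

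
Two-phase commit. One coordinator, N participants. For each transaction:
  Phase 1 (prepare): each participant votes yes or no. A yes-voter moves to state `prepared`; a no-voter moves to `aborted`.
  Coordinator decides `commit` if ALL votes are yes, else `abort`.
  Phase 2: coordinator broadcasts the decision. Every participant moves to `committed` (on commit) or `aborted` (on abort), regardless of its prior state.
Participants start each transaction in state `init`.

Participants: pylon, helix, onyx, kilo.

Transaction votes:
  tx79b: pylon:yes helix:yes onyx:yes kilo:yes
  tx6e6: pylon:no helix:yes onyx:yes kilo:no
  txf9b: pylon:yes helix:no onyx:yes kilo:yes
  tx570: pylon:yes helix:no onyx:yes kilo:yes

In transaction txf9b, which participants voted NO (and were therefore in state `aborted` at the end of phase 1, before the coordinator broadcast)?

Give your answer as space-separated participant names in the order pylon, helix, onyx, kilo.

Answer: helix

Derivation:
Txn txf9b phase 1: pylon yes -> prepared; helix no -> aborted; onyx yes -> prepared; kilo yes -> prepared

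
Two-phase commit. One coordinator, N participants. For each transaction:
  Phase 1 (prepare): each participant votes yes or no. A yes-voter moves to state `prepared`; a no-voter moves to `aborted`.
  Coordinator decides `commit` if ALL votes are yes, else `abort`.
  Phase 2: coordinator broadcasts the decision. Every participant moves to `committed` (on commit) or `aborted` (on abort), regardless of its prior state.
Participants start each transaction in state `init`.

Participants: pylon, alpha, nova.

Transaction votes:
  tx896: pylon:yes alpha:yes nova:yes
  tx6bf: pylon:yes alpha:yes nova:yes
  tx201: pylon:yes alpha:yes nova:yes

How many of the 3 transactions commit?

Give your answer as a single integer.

tx896: all yes -> commit (commits=1)
tx6bf: all yes -> commit (commits=2)
tx201: all yes -> commit (commits=3)

Answer: 3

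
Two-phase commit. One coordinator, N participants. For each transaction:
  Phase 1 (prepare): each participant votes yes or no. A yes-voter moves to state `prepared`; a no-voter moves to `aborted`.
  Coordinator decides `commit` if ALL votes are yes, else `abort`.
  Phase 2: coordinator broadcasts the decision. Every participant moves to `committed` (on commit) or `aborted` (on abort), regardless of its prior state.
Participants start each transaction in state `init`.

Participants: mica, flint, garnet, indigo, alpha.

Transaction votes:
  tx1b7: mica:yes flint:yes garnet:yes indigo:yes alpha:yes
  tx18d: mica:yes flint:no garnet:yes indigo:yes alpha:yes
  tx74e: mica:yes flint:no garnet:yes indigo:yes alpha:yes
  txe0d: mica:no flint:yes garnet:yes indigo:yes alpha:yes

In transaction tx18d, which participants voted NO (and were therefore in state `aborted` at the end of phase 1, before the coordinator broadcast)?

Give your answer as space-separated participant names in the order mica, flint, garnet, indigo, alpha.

Answer: flint

Derivation:
Txn tx18d phase 1: mica yes -> prepared; flint no -> aborted; garnet yes -> prepared; indigo yes -> prepared; alpha yes -> prepared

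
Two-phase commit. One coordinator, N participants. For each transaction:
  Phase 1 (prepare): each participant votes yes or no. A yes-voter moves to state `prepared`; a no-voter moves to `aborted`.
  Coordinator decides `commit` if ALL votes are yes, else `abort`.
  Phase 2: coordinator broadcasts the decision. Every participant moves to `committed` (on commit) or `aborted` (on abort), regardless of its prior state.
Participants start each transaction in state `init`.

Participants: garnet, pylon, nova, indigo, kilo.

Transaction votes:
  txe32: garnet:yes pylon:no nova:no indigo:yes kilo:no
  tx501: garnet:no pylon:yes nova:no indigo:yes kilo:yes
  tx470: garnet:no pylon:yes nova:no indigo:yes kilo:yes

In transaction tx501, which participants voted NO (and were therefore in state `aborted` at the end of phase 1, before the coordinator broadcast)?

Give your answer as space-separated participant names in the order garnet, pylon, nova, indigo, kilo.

Txn tx501 phase 1: garnet no -> aborted; pylon yes -> prepared; nova no -> aborted; indigo yes -> prepared; kilo yes -> prepared

Answer: garnet nova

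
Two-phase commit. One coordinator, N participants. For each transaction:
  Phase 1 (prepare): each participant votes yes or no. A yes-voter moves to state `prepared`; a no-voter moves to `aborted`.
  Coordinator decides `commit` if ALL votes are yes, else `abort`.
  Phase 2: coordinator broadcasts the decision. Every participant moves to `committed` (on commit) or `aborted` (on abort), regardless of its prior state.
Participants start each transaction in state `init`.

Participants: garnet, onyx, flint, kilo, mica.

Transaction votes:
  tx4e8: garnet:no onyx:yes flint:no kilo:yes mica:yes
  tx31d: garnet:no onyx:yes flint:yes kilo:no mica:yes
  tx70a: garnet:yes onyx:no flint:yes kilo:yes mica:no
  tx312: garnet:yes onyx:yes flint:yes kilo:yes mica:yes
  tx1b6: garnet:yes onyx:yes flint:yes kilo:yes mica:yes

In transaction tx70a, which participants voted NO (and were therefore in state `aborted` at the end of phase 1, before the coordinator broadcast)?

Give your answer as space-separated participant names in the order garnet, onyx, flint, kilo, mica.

Txn tx70a phase 1: garnet yes -> prepared; onyx no -> aborted; flint yes -> prepared; kilo yes -> prepared; mica no -> aborted

Answer: onyx mica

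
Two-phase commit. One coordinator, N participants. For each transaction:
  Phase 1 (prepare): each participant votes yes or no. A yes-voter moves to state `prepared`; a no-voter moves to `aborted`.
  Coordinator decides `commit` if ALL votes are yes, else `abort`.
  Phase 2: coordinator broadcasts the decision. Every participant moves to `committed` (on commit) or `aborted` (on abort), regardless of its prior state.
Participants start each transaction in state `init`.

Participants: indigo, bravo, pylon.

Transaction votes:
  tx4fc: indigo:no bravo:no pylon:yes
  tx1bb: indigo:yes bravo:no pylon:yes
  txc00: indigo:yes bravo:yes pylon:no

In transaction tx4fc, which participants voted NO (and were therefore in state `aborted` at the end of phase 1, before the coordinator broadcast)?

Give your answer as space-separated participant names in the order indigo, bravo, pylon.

Txn tx4fc phase 1: indigo no -> aborted; bravo no -> aborted; pylon yes -> prepared

Answer: indigo bravo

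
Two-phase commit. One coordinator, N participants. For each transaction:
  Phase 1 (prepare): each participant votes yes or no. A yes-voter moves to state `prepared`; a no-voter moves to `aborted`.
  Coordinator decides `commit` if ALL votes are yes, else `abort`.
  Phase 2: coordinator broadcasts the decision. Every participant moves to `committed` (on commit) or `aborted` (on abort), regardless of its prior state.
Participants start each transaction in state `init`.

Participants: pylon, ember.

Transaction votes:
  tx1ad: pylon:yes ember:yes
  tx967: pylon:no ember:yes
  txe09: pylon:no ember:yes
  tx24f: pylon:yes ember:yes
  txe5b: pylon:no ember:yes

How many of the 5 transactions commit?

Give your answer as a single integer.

Answer: 2

Derivation:
tx1ad: all yes -> commit (commits=1)
tx967: no from pylon -> abort (commits=1)
txe09: no from pylon -> abort (commits=1)
tx24f: all yes -> commit (commits=2)
txe5b: no from pylon -> abort (commits=2)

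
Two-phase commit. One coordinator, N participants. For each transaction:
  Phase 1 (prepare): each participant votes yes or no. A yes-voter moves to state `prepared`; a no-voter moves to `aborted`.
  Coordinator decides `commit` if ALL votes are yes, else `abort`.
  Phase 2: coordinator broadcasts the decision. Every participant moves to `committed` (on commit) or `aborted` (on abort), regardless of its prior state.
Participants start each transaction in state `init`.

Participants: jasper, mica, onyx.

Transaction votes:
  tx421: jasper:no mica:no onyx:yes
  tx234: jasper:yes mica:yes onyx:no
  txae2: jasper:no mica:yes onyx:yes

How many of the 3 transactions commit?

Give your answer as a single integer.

tx421: no from jasper, mica -> abort (commits=0)
tx234: no from onyx -> abort (commits=0)
txae2: no from jasper -> abort (commits=0)

Answer: 0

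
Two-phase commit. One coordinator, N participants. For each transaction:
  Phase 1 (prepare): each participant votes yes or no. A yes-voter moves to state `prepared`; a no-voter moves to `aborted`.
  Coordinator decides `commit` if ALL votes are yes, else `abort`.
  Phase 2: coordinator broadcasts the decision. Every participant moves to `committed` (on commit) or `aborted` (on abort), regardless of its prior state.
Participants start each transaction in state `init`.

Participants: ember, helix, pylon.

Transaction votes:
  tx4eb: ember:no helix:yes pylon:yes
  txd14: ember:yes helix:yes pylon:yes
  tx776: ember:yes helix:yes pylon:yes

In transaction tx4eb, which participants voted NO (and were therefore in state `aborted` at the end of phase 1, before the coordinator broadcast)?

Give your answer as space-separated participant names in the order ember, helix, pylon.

Answer: ember

Derivation:
Txn tx4eb phase 1: ember no -> aborted; helix yes -> prepared; pylon yes -> prepared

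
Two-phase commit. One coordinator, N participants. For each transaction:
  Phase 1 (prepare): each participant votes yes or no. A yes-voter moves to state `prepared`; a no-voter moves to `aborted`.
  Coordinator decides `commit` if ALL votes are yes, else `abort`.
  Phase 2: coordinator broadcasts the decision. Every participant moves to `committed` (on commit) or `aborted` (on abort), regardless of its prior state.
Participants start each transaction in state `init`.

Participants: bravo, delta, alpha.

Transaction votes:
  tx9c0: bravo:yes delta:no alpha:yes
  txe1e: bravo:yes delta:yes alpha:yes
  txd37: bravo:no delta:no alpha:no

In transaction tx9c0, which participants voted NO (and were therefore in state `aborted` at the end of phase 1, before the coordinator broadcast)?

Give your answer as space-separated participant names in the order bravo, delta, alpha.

Txn tx9c0 phase 1: bravo yes -> prepared; delta no -> aborted; alpha yes -> prepared

Answer: delta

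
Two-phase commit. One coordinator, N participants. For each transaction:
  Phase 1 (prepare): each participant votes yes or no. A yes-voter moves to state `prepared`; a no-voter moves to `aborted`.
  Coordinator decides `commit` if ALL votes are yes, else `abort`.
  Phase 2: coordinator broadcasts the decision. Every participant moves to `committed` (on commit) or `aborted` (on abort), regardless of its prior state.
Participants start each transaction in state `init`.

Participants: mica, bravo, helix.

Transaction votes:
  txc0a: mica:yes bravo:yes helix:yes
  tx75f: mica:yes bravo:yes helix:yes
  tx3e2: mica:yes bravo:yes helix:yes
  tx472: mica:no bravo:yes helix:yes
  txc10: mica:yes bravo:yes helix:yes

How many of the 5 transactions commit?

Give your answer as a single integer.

txc0a: all yes -> commit (commits=1)
tx75f: all yes -> commit (commits=2)
tx3e2: all yes -> commit (commits=3)
tx472: no from mica -> abort (commits=3)
txc10: all yes -> commit (commits=4)

Answer: 4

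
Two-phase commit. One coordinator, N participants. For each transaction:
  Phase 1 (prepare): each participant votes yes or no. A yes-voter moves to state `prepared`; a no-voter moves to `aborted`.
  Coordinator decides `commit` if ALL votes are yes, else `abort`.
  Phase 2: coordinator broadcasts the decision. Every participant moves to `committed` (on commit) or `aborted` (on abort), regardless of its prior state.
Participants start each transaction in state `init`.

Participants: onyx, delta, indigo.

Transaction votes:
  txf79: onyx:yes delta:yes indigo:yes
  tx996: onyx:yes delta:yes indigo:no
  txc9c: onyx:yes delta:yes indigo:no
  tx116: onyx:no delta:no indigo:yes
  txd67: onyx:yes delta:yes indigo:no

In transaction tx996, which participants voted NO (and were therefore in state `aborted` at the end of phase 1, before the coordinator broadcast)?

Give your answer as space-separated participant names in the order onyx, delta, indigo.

Txn tx996 phase 1: onyx yes -> prepared; delta yes -> prepared; indigo no -> aborted

Answer: indigo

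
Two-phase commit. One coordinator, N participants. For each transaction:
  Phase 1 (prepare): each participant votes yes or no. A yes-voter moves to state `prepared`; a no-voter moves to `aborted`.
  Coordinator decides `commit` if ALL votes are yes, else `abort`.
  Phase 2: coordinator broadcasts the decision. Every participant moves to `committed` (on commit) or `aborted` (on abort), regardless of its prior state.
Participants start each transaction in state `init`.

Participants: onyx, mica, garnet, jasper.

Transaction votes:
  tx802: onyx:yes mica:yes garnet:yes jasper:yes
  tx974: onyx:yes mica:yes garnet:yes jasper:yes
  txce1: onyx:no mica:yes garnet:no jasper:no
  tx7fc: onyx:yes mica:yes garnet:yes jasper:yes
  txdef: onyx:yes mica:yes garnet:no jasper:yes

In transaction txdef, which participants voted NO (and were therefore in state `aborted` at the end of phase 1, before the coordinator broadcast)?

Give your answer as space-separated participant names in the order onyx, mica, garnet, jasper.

Txn txdef phase 1: onyx yes -> prepared; mica yes -> prepared; garnet no -> aborted; jasper yes -> prepared

Answer: garnet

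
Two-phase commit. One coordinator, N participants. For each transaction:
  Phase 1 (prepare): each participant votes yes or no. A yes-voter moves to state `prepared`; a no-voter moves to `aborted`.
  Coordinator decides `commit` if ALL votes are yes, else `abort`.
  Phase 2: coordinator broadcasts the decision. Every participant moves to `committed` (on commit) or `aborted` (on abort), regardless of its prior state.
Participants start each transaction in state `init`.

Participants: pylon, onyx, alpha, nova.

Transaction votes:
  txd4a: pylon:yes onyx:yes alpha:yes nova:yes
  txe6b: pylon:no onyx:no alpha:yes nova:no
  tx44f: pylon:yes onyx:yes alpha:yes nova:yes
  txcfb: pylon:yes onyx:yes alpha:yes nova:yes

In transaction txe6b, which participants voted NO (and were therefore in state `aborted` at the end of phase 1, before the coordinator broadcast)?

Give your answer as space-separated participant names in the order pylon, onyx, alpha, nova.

Answer: pylon onyx nova

Derivation:
Txn txe6b phase 1: pylon no -> aborted; onyx no -> aborted; alpha yes -> prepared; nova no -> aborted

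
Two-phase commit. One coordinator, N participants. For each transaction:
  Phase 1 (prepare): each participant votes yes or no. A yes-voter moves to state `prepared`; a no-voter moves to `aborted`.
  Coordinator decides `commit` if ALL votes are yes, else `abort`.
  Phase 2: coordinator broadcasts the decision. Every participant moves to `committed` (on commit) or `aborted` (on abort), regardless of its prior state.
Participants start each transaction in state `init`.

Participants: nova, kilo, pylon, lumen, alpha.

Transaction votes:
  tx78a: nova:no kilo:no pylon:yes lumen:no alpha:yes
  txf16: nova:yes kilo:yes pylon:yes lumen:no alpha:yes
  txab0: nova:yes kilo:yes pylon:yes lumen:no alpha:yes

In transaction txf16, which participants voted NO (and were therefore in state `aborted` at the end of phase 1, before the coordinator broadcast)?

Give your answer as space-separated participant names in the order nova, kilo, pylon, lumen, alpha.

Txn txf16 phase 1: nova yes -> prepared; kilo yes -> prepared; pylon yes -> prepared; lumen no -> aborted; alpha yes -> prepared

Answer: lumen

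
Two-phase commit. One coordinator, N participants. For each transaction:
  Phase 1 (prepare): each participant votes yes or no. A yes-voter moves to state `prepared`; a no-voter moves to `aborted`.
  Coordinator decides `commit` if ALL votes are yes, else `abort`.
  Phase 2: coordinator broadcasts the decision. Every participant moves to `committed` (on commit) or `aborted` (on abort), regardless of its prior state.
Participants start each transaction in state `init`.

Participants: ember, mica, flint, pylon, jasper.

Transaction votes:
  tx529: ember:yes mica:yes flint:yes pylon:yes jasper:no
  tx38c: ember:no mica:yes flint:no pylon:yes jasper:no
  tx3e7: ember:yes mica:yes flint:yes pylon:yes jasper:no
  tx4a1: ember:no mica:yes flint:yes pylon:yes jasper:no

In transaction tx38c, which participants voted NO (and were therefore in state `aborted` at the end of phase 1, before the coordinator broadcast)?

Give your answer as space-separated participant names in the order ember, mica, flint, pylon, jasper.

Answer: ember flint jasper

Derivation:
Txn tx38c phase 1: ember no -> aborted; mica yes -> prepared; flint no -> aborted; pylon yes -> prepared; jasper no -> aborted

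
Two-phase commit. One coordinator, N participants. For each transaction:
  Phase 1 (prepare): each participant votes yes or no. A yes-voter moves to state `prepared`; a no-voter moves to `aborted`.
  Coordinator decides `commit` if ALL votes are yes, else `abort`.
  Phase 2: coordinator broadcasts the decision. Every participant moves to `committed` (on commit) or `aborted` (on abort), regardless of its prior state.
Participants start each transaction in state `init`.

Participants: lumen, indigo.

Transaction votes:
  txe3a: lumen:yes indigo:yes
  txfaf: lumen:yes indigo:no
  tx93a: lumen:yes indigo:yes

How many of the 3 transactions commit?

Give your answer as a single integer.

txe3a: all yes -> commit (commits=1)
txfaf: no from indigo -> abort (commits=1)
tx93a: all yes -> commit (commits=2)

Answer: 2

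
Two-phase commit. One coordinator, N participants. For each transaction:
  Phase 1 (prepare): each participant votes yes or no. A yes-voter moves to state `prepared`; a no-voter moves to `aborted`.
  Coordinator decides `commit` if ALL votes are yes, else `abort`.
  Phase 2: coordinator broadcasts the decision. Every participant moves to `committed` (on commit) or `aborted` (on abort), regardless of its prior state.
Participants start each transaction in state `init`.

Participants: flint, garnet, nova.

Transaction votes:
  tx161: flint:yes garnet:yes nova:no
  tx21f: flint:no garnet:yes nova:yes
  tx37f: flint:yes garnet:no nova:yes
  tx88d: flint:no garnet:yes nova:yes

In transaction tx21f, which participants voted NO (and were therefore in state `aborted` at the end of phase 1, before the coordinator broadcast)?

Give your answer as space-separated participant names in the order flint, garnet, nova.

Txn tx21f phase 1: flint no -> aborted; garnet yes -> prepared; nova yes -> prepared

Answer: flint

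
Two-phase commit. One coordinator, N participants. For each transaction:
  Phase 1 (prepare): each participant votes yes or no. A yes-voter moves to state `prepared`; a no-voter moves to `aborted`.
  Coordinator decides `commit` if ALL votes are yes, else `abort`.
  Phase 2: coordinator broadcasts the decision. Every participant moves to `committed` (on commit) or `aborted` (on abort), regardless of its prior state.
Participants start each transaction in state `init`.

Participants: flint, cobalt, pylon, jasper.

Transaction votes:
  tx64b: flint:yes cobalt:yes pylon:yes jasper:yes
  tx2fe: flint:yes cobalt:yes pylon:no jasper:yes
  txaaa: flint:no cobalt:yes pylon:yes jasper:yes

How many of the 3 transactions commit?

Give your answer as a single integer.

Answer: 1

Derivation:
tx64b: all yes -> commit (commits=1)
tx2fe: no from pylon -> abort (commits=1)
txaaa: no from flint -> abort (commits=1)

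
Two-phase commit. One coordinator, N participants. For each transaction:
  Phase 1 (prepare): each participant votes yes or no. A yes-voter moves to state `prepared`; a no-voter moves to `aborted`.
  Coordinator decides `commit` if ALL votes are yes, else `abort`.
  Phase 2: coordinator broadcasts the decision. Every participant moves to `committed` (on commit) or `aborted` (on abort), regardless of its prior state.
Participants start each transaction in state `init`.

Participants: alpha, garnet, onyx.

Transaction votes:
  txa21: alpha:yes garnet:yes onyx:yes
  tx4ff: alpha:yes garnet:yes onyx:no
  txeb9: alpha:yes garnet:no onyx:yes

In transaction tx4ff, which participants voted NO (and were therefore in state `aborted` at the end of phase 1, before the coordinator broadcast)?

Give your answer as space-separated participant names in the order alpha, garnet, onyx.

Answer: onyx

Derivation:
Txn tx4ff phase 1: alpha yes -> prepared; garnet yes -> prepared; onyx no -> aborted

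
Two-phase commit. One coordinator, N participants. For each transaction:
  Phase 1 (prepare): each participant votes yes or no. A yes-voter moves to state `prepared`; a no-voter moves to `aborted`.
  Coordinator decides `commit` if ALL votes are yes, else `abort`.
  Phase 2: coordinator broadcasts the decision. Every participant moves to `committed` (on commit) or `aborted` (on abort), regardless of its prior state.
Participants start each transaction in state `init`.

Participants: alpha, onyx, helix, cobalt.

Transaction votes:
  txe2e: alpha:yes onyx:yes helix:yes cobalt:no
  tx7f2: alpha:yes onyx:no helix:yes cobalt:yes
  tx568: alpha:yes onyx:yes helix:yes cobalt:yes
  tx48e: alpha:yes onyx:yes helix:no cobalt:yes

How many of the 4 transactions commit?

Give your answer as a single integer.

txe2e: no from cobalt -> abort (commits=0)
tx7f2: no from onyx -> abort (commits=0)
tx568: all yes -> commit (commits=1)
tx48e: no from helix -> abort (commits=1)

Answer: 1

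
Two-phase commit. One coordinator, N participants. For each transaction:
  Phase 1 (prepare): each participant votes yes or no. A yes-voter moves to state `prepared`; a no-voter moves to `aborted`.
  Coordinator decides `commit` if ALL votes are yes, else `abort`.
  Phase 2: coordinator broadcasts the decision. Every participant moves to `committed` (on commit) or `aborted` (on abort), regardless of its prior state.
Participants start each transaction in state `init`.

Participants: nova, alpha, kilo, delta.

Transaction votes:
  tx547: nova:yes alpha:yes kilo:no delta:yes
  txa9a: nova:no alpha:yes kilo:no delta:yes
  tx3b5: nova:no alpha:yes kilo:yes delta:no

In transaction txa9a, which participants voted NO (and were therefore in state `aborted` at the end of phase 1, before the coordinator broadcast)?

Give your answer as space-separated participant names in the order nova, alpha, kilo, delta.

Txn txa9a phase 1: nova no -> aborted; alpha yes -> prepared; kilo no -> aborted; delta yes -> prepared

Answer: nova kilo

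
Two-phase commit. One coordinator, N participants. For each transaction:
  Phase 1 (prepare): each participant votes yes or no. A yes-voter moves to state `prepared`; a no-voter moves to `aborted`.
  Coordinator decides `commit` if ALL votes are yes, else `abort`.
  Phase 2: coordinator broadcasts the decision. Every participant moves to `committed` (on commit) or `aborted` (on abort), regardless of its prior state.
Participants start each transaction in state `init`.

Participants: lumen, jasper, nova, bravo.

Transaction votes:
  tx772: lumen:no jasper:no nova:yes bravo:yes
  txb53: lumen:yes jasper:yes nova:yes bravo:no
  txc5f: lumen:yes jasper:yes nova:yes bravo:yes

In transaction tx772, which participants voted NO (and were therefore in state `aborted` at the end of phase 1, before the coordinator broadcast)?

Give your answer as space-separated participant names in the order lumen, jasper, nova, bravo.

Answer: lumen jasper

Derivation:
Txn tx772 phase 1: lumen no -> aborted; jasper no -> aborted; nova yes -> prepared; bravo yes -> prepared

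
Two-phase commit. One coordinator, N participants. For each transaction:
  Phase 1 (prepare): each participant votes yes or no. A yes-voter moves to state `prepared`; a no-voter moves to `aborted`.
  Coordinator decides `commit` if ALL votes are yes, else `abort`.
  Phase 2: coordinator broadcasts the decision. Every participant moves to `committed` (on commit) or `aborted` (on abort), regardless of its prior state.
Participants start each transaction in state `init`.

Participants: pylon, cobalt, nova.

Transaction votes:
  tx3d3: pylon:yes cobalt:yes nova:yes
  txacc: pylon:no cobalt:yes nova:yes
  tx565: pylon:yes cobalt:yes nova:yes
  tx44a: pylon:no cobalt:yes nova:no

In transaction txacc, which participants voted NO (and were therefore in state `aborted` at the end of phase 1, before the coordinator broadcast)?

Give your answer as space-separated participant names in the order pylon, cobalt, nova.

Txn txacc phase 1: pylon no -> aborted; cobalt yes -> prepared; nova yes -> prepared

Answer: pylon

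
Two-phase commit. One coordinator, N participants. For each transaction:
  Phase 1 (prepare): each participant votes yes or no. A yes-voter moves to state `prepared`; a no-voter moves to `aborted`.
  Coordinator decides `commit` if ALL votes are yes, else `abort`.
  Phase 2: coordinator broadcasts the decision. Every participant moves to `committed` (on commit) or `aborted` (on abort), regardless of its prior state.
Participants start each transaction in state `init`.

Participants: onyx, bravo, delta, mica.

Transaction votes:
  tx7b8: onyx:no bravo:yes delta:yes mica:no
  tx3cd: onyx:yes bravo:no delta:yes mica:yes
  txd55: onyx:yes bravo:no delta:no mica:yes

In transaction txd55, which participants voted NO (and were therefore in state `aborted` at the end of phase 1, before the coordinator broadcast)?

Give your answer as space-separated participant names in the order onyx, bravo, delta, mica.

Txn txd55 phase 1: onyx yes -> prepared; bravo no -> aborted; delta no -> aborted; mica yes -> prepared

Answer: bravo delta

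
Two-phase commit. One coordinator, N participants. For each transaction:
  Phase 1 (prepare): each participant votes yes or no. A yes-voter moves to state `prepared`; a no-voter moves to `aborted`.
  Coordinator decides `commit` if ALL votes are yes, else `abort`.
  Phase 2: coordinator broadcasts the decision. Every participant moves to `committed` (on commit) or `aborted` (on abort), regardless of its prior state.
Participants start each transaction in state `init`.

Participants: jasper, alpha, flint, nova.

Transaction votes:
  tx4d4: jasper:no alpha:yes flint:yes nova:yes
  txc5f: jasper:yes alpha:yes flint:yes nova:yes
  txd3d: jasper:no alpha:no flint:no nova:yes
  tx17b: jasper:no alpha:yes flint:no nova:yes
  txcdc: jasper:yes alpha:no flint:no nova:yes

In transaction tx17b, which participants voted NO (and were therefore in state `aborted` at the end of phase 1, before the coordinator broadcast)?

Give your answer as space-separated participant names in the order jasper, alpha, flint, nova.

Txn tx17b phase 1: jasper no -> aborted; alpha yes -> prepared; flint no -> aborted; nova yes -> prepared

Answer: jasper flint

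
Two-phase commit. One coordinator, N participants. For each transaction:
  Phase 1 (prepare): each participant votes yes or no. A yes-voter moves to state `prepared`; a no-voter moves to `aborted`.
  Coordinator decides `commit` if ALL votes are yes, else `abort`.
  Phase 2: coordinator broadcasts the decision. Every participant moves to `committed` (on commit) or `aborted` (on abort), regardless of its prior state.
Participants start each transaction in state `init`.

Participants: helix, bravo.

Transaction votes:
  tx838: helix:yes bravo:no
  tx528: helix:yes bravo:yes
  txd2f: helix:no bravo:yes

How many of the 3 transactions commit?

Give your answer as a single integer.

Answer: 1

Derivation:
tx838: no from bravo -> abort (commits=0)
tx528: all yes -> commit (commits=1)
txd2f: no from helix -> abort (commits=1)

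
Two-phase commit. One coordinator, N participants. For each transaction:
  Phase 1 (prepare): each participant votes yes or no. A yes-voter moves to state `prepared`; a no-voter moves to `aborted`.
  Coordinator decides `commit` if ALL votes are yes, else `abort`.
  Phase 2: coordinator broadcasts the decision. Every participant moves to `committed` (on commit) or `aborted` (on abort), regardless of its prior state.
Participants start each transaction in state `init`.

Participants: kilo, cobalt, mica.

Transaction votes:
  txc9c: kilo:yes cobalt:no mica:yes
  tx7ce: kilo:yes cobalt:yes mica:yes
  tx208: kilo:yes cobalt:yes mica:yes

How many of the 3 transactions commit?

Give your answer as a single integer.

Answer: 2

Derivation:
txc9c: no from cobalt -> abort (commits=0)
tx7ce: all yes -> commit (commits=1)
tx208: all yes -> commit (commits=2)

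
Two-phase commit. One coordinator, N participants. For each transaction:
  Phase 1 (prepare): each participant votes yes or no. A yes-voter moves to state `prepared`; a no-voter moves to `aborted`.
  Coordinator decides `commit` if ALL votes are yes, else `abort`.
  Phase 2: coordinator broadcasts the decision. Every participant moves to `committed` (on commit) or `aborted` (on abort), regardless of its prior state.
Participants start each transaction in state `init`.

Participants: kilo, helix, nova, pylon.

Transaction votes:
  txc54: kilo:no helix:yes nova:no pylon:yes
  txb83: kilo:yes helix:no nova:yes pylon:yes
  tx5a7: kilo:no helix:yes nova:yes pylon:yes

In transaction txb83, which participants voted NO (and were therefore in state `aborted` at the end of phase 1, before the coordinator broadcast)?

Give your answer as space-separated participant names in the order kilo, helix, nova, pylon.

Txn txb83 phase 1: kilo yes -> prepared; helix no -> aborted; nova yes -> prepared; pylon yes -> prepared

Answer: helix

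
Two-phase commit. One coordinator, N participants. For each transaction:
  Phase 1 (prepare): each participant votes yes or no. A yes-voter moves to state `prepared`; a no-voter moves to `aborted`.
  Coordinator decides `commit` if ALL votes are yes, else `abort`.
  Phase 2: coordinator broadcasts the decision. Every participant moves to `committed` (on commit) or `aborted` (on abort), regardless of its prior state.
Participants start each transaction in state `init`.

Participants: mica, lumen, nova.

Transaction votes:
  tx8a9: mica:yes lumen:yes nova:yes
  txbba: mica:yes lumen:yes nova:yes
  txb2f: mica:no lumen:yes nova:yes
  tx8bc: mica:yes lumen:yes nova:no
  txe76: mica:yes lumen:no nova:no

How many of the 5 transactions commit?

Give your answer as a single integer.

tx8a9: all yes -> commit (commits=1)
txbba: all yes -> commit (commits=2)
txb2f: no from mica -> abort (commits=2)
tx8bc: no from nova -> abort (commits=2)
txe76: no from lumen, nova -> abort (commits=2)

Answer: 2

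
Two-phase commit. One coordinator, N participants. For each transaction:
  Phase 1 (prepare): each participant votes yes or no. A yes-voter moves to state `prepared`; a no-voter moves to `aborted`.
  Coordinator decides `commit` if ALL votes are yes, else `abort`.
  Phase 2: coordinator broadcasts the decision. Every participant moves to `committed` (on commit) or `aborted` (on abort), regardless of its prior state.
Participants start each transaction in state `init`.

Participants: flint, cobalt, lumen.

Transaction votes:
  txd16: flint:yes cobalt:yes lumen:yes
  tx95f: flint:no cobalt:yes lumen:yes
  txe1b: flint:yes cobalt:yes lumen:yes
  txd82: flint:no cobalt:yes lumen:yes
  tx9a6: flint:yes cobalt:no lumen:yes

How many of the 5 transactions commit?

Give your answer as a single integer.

Answer: 2

Derivation:
txd16: all yes -> commit (commits=1)
tx95f: no from flint -> abort (commits=1)
txe1b: all yes -> commit (commits=2)
txd82: no from flint -> abort (commits=2)
tx9a6: no from cobalt -> abort (commits=2)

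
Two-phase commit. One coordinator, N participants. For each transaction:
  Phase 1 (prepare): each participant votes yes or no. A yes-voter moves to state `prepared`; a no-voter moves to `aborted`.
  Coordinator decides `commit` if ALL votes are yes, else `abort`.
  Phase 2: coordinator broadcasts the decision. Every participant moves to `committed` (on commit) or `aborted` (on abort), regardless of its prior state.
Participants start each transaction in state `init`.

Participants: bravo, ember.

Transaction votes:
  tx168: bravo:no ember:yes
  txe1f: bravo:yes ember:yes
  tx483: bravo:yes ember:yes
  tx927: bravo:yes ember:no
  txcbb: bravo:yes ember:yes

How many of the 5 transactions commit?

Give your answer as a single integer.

Answer: 3

Derivation:
tx168: no from bravo -> abort (commits=0)
txe1f: all yes -> commit (commits=1)
tx483: all yes -> commit (commits=2)
tx927: no from ember -> abort (commits=2)
txcbb: all yes -> commit (commits=3)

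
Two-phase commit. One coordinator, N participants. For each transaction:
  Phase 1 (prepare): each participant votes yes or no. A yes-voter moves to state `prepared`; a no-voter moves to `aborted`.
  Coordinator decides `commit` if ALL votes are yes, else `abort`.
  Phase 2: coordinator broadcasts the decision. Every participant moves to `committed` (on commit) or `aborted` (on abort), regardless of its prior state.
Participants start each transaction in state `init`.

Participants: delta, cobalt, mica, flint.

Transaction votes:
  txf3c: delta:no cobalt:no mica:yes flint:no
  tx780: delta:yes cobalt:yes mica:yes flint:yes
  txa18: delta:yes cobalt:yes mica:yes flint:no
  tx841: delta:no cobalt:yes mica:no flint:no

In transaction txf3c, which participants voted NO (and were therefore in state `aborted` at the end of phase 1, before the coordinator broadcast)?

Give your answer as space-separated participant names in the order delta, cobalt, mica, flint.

Txn txf3c phase 1: delta no -> aborted; cobalt no -> aborted; mica yes -> prepared; flint no -> aborted

Answer: delta cobalt flint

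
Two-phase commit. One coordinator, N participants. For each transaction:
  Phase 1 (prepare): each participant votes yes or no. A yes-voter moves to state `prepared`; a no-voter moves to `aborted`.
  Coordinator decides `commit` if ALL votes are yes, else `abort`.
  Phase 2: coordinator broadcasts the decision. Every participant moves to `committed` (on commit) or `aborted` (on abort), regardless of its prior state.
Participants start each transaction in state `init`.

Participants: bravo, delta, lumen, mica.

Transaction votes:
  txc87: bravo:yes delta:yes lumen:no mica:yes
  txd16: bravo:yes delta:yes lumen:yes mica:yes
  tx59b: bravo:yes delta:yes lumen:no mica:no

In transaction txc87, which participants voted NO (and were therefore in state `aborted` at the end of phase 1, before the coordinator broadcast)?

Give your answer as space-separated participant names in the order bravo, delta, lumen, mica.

Txn txc87 phase 1: bravo yes -> prepared; delta yes -> prepared; lumen no -> aborted; mica yes -> prepared

Answer: lumen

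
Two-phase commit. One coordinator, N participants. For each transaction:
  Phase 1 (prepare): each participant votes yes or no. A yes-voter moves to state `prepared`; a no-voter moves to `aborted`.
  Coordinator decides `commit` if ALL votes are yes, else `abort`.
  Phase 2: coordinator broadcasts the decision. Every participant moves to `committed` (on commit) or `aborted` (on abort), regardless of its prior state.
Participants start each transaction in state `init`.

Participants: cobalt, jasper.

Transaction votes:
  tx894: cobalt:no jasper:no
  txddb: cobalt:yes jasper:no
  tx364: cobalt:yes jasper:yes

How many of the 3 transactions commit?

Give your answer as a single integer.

tx894: no from cobalt, jasper -> abort (commits=0)
txddb: no from jasper -> abort (commits=0)
tx364: all yes -> commit (commits=1)

Answer: 1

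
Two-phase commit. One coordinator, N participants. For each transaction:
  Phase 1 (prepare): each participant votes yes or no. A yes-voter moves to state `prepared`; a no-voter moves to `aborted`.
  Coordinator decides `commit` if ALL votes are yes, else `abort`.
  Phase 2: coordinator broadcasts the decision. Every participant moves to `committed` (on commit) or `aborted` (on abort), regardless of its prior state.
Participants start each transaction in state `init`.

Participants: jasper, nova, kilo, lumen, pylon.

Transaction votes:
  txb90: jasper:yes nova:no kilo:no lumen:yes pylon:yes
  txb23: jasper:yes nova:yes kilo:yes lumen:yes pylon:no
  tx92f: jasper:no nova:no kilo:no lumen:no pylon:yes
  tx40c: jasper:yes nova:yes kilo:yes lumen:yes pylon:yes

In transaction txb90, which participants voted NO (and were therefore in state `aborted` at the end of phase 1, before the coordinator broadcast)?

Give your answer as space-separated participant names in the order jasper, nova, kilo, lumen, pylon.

Txn txb90 phase 1: jasper yes -> prepared; nova no -> aborted; kilo no -> aborted; lumen yes -> prepared; pylon yes -> prepared

Answer: nova kilo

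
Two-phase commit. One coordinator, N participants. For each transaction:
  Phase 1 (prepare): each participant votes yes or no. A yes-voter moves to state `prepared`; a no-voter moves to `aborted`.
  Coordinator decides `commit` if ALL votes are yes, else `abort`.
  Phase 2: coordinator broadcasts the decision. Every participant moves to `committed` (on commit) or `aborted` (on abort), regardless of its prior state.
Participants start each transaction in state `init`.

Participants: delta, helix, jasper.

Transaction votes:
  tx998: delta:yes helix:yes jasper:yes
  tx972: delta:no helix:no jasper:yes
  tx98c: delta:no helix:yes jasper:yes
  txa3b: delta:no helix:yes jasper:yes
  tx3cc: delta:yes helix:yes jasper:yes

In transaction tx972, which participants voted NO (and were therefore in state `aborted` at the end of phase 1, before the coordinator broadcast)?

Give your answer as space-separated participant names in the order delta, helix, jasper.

Answer: delta helix

Derivation:
Txn tx972 phase 1: delta no -> aborted; helix no -> aborted; jasper yes -> prepared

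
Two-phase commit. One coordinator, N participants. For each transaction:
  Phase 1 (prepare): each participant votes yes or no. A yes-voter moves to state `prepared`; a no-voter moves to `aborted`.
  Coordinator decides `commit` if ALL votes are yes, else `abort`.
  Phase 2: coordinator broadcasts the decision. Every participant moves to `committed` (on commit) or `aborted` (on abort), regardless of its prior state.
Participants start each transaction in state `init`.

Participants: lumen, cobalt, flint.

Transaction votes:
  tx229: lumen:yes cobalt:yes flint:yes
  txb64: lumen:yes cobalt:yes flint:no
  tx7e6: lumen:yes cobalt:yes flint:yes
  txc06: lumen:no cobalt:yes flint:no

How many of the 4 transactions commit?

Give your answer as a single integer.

Answer: 2

Derivation:
tx229: all yes -> commit (commits=1)
txb64: no from flint -> abort (commits=1)
tx7e6: all yes -> commit (commits=2)
txc06: no from lumen, flint -> abort (commits=2)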